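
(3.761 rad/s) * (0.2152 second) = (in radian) 0.8094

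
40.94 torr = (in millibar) 54.58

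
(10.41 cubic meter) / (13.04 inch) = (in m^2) 31.43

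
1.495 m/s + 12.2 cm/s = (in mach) 0.004749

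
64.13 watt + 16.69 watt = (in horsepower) 0.1084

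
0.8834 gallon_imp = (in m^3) 0.004016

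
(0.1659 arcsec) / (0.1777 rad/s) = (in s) 4.526e-06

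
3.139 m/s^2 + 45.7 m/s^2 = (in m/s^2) 48.84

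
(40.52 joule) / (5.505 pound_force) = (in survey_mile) 0.001028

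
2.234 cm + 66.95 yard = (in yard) 66.97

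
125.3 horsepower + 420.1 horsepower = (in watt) 4.067e+05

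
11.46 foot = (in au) 2.335e-11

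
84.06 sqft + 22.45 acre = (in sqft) 9.78e+05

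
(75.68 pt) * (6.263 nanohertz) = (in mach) 4.911e-13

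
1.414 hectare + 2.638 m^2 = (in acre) 3.495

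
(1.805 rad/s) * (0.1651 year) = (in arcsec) 1.938e+12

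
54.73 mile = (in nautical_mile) 47.56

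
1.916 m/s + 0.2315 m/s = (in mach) 0.006307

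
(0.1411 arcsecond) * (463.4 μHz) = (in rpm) 3.027e-09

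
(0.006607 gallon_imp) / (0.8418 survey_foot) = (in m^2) 0.0001171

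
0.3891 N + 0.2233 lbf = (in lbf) 0.3108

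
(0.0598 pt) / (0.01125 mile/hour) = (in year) 1.33e-10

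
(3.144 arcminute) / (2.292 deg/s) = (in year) 7.25e-10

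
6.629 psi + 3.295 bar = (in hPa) 3752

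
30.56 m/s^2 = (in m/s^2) 30.56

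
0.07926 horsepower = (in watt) 59.1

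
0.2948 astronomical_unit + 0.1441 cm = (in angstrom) 4.41e+20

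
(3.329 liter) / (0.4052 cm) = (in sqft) 8.843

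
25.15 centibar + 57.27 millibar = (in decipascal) 3.088e+05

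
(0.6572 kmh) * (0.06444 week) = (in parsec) 2.306e-13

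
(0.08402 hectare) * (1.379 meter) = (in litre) 1.159e+06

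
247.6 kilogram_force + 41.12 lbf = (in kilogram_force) 266.3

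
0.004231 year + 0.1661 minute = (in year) 0.004231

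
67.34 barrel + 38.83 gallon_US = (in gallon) 2867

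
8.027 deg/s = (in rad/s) 0.1401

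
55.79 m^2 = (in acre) 0.01379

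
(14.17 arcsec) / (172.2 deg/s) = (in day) 2.646e-10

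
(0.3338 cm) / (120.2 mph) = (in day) 7.19e-10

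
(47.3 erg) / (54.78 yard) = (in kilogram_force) 9.629e-09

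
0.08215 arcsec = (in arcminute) 0.001369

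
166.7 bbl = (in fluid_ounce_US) 8.962e+05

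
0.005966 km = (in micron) 5.966e+06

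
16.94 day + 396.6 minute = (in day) 17.22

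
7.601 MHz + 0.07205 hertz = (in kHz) 7601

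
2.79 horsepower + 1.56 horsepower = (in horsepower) 4.35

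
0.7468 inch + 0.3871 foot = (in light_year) 1.448e-17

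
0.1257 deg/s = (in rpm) 0.02095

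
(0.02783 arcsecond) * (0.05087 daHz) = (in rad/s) 6.864e-08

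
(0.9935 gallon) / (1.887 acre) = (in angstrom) 4925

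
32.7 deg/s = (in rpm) 5.45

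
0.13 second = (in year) 4.122e-09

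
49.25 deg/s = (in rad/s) 0.8596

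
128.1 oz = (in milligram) 3.632e+06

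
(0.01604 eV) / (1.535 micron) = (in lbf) 3.764e-16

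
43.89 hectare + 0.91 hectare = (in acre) 110.7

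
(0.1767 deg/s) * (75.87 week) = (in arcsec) 2.919e+10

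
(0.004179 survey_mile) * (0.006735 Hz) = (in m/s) 0.0453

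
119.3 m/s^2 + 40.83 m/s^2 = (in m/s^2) 160.1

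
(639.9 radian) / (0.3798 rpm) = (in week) 0.0266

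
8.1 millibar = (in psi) 0.1175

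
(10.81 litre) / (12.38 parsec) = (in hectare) 2.83e-24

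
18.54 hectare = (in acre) 45.81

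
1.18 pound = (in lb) 1.18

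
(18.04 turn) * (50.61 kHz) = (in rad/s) 5.737e+06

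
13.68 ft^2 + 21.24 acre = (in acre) 21.24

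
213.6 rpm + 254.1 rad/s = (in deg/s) 1.584e+04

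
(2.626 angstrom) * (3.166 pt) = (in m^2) 2.933e-13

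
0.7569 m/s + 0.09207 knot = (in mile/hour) 1.799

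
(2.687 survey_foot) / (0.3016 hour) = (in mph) 0.001687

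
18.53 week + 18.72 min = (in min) 1.868e+05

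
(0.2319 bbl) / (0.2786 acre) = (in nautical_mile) 1.766e-08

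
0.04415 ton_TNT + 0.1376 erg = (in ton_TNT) 0.04415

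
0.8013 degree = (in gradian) 0.8903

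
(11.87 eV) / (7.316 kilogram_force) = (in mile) 1.647e-23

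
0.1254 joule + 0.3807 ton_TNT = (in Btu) 1.51e+06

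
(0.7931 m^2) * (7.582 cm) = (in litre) 60.13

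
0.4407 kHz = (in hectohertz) 4.407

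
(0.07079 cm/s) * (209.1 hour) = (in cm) 5.329e+04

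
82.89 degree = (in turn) 0.2302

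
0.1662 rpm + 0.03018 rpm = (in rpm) 0.1964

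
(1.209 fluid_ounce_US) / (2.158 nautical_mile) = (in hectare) 8.946e-13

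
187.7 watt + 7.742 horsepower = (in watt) 5961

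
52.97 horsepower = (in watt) 3.95e+04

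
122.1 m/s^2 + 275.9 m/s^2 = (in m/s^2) 398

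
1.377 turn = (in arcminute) 2.974e+04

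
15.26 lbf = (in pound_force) 15.26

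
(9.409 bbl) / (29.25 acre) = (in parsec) 4.096e-22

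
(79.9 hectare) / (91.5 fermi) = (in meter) 8.732e+18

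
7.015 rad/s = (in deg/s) 401.9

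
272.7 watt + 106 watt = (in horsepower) 0.5078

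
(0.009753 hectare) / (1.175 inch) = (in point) 9.263e+06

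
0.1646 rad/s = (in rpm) 1.572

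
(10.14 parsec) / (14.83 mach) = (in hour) 1.721e+10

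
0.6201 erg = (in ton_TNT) 1.482e-17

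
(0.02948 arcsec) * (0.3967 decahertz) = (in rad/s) 5.67e-07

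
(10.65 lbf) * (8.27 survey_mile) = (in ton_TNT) 0.0001507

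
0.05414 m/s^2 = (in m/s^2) 0.05414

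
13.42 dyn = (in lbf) 3.017e-05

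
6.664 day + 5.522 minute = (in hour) 160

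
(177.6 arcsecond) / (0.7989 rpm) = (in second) 0.01029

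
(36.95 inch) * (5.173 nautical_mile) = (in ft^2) 9.678e+04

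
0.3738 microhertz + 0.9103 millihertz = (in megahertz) 9.107e-10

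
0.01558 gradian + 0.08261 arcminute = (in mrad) 0.2688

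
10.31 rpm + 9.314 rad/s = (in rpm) 99.25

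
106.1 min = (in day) 0.07368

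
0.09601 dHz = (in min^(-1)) 0.5761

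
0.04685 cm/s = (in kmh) 0.001687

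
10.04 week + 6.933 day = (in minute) 1.112e+05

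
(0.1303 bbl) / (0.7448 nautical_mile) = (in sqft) 0.0001617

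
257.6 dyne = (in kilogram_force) 0.0002627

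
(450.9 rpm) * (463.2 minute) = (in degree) 7.519e+07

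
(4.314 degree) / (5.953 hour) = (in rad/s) 3.513e-06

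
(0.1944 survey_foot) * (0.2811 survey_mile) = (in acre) 0.006624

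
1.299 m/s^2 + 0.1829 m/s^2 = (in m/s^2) 1.482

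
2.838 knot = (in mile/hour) 3.266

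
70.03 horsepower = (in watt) 5.222e+04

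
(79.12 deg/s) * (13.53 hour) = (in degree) 3.854e+06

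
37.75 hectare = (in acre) 93.28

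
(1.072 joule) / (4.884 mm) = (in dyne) 2.195e+07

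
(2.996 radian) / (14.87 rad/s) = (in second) 0.2015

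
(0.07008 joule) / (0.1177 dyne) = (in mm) 5.954e+07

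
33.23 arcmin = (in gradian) 0.6154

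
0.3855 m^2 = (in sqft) 4.149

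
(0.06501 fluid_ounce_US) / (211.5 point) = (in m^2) 2.577e-05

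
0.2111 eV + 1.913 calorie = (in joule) 8.004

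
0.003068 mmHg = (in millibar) 0.00409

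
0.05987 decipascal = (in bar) 5.987e-08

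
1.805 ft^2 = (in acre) 4.144e-05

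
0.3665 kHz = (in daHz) 36.65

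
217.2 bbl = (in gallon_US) 9122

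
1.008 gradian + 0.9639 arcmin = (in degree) 0.9233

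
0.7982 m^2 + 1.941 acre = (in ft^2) 8.456e+04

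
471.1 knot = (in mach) 0.7118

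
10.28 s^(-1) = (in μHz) 1.028e+07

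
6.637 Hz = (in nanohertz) 6.637e+09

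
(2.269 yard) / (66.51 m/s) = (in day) 3.611e-07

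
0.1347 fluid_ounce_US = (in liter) 0.003984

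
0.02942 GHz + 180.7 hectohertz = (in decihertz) 2.944e+08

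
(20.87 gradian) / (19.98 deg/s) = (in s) 0.9401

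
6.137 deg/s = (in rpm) 1.023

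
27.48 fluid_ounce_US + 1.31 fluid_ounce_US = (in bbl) 0.005355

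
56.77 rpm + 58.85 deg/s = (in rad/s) 6.972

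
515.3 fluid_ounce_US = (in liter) 15.24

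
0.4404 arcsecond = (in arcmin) 0.00734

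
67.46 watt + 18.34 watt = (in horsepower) 0.1151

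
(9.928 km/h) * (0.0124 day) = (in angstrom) 2.955e+13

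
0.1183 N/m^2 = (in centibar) 0.0001183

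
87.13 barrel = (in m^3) 13.85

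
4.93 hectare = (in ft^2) 5.307e+05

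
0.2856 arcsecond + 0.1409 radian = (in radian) 0.1409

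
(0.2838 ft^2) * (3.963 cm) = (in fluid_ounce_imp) 36.77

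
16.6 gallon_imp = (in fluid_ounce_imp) 2656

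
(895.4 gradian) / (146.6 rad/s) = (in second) 0.09594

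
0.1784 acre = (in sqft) 7771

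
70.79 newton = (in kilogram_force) 7.219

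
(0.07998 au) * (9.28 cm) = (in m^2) 1.11e+09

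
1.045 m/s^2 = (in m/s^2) 1.045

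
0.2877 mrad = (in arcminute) 0.989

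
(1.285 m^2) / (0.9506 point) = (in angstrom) 3.832e+13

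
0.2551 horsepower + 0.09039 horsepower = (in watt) 257.6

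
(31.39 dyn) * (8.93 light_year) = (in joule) 2.652e+13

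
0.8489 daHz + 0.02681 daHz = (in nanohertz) 8.757e+09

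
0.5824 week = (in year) 0.01117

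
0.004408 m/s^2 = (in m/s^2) 0.004408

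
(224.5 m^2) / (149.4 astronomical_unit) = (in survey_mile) 6.242e-15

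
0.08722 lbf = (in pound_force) 0.08722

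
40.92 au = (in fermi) 6.122e+27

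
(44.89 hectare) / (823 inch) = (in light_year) 2.27e-12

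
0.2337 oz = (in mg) 6625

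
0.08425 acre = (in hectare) 0.03409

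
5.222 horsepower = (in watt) 3894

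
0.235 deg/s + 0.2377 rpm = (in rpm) 0.2769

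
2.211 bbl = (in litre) 351.5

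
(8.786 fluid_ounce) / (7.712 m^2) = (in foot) 0.0001105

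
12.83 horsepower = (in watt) 9567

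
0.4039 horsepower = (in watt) 301.2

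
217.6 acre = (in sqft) 9.479e+06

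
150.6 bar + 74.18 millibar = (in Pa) 1.507e+07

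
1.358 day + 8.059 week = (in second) 4.991e+06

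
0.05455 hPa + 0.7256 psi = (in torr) 37.57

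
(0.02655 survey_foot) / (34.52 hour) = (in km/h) 2.344e-07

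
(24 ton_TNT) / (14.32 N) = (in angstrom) 7.012e+19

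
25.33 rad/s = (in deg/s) 1451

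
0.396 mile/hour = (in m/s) 0.177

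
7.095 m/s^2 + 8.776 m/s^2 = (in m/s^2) 15.87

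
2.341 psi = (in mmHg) 121.1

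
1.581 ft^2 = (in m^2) 0.1469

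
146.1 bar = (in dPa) 1.461e+08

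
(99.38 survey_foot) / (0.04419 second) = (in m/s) 685.5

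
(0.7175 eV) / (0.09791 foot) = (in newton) 3.852e-18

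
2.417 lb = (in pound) 2.417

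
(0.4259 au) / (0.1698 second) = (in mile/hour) 8.394e+11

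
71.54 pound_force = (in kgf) 32.45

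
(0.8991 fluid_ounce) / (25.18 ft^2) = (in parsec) 3.684e-22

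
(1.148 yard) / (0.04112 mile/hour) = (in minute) 0.9518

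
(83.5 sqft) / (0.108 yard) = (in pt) 2.227e+05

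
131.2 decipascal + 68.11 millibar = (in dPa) 6.824e+04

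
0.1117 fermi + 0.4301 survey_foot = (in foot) 0.4301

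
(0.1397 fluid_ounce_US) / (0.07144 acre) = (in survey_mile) 8.88e-12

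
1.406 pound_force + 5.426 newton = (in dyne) 1.168e+06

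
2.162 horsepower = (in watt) 1612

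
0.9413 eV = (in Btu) 1.429e-22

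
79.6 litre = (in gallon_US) 21.03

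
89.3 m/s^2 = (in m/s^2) 89.3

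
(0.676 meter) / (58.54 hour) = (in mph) 7.175e-06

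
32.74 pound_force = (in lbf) 32.74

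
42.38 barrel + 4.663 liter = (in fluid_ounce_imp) 2.373e+05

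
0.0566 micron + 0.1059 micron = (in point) 0.0004606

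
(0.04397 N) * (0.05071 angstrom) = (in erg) 2.23e-06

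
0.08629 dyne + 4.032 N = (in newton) 4.032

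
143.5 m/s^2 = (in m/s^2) 143.5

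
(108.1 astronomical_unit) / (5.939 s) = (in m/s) 2.723e+12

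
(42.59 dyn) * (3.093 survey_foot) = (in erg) 4015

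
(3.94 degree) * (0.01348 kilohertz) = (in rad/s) 0.927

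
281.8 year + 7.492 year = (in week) 1.508e+04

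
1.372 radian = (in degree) 78.61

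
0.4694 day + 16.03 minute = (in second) 4.152e+04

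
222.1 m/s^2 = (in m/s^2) 222.1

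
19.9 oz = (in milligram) 5.642e+05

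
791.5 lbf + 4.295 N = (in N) 3525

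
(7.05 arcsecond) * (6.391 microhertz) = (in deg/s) 1.252e-08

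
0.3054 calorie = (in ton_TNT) 3.054e-10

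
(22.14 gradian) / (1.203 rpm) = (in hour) 0.0007668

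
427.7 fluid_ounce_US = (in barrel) 0.07956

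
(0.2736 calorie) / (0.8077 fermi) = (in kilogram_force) 1.445e+14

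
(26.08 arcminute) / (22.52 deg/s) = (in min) 0.0003217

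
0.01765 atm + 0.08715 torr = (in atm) 0.01776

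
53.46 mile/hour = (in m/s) 23.9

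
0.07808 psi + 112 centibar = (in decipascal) 1.125e+06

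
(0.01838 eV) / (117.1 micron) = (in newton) 2.515e-17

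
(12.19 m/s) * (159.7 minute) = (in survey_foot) 3.832e+05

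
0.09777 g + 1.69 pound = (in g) 766.7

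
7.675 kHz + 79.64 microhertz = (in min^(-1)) 4.605e+05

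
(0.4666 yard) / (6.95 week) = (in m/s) 1.015e-07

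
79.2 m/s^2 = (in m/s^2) 79.2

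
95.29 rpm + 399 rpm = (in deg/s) 2966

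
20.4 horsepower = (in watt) 1.521e+04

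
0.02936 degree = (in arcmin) 1.762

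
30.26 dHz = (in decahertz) 0.3026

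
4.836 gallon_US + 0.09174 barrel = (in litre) 32.89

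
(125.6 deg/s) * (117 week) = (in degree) 8.888e+09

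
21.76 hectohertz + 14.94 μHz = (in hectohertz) 21.76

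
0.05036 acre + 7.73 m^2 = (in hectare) 0.02115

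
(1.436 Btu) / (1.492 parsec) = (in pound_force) 7.398e-15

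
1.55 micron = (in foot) 5.085e-06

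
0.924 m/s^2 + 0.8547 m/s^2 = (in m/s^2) 1.779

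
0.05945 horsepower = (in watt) 44.33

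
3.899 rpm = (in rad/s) 0.4083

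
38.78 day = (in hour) 930.7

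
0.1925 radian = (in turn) 0.03064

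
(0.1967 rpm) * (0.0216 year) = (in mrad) 1.403e+07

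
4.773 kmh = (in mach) 0.003894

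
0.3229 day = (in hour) 7.75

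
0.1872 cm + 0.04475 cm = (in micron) 2320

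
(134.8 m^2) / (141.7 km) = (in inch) 0.03745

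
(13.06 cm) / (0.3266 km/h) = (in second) 1.44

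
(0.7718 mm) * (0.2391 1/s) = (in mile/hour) 0.0004128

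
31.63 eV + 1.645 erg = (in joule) 1.645e-07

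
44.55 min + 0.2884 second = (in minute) 44.55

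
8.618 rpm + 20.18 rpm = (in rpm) 28.8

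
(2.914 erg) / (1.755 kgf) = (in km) 1.693e-11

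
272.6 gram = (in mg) 2.726e+05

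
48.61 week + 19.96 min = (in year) 0.9323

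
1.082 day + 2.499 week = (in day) 18.57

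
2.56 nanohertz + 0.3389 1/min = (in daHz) 0.0005648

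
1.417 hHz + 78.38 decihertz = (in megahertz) 0.0001495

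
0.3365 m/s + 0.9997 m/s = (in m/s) 1.336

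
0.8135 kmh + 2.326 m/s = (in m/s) 2.552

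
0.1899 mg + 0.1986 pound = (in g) 90.08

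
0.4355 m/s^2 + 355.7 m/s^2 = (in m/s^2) 356.1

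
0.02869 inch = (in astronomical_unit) 4.871e-15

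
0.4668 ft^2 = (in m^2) 0.04337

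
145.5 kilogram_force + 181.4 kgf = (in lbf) 720.7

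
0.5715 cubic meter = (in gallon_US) 151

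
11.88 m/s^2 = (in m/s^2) 11.88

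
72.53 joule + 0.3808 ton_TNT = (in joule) 1.593e+09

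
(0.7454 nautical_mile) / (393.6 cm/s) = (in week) 0.0005799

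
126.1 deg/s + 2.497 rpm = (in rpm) 23.51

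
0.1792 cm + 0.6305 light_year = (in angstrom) 5.965e+25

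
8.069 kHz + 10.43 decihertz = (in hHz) 80.7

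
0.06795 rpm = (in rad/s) 0.007116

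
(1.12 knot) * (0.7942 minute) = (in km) 0.02746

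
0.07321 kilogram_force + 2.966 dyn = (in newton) 0.718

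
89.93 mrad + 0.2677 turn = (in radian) 1.772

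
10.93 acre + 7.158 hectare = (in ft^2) 1.247e+06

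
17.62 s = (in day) 0.0002039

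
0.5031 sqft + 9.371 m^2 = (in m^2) 9.418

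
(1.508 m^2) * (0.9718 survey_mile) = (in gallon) 6.23e+05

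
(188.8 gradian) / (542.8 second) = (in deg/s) 0.313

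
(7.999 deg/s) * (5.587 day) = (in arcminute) 2.317e+08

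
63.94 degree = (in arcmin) 3836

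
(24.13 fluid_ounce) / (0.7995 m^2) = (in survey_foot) 0.002928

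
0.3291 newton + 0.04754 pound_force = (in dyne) 5.406e+04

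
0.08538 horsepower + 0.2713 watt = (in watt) 63.94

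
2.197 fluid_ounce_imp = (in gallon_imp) 0.01373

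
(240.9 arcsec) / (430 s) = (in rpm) 2.594e-05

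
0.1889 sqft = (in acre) 4.337e-06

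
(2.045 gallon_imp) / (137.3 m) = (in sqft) 0.0007288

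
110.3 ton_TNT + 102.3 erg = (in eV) 2.88e+30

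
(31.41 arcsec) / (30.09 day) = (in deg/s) 3.356e-09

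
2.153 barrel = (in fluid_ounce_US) 1.157e+04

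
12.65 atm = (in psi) 185.9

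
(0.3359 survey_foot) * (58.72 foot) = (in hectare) 0.0001832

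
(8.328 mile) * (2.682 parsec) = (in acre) 2.741e+17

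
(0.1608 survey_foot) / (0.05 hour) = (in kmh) 0.0009802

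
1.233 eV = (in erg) 1.975e-12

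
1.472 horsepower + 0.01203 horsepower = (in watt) 1107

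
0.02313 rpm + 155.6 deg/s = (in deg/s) 155.7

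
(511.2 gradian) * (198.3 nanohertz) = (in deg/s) 9.123e-05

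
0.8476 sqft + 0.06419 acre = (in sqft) 2797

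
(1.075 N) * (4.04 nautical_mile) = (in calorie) 1922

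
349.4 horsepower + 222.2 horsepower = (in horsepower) 571.6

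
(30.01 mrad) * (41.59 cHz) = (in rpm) 0.1192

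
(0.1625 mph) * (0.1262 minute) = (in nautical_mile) 0.000297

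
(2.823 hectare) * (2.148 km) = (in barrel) 3.814e+08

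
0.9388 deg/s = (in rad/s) 0.01639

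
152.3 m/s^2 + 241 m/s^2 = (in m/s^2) 393.3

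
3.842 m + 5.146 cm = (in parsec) 1.262e-16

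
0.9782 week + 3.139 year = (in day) 1153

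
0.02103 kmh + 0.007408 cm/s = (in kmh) 0.0213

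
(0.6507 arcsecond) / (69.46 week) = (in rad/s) 7.509e-14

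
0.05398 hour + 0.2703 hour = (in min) 19.46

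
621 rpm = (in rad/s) 65.03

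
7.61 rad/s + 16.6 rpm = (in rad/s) 9.348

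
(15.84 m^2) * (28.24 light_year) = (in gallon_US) 1.118e+21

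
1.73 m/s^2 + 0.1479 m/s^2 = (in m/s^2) 1.878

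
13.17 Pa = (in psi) 0.00191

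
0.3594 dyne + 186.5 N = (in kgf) 19.02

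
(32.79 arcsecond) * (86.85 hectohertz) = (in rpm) 13.18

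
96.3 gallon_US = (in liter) 364.5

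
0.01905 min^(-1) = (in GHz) 3.175e-13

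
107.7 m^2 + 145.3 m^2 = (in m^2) 253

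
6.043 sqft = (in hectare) 5.614e-05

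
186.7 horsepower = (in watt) 1.392e+05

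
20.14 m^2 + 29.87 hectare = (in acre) 73.82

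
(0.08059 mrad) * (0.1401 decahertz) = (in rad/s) 0.0001129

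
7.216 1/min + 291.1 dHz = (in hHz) 0.2923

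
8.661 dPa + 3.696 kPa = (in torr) 27.73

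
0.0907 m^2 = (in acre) 2.241e-05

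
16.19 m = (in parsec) 5.247e-16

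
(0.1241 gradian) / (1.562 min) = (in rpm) 0.0001986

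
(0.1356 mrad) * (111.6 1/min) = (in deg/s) 0.01445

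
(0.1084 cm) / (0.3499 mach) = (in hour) 2.527e-09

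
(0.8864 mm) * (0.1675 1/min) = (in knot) 4.81e-06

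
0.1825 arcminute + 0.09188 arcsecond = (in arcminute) 0.184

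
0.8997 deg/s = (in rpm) 0.1499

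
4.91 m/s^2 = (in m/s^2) 4.91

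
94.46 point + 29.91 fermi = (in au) 2.228e-13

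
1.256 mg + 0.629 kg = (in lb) 1.387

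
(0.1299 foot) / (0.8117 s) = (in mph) 0.1091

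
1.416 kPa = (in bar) 0.01416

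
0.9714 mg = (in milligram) 0.9714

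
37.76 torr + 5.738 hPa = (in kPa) 5.608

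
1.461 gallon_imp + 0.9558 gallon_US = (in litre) 10.26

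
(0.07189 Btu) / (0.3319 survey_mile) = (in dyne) 1.42e+04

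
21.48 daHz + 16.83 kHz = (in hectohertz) 170.4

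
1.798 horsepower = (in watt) 1341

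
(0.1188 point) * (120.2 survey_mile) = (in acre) 0.002003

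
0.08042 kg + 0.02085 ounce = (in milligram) 8.101e+04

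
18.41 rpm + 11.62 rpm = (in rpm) 30.03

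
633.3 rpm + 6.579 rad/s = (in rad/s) 72.9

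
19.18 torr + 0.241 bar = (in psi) 3.866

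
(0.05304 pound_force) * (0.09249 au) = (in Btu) 3.094e+06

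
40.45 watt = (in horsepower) 0.05424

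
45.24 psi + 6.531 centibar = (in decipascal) 3.184e+06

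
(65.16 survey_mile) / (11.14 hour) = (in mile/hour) 5.849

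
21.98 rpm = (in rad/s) 2.302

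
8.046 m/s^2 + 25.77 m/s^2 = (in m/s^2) 33.82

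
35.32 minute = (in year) 6.72e-05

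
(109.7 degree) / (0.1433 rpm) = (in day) 0.001477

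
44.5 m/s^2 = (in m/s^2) 44.5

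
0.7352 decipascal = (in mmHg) 0.0005514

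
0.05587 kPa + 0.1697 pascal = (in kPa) 0.05604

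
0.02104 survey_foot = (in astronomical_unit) 4.287e-14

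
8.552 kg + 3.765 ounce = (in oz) 305.4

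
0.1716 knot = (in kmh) 0.3178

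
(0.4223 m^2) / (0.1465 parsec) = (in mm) 9.342e-14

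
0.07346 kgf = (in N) 0.7204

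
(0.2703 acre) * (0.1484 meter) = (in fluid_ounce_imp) 5.713e+06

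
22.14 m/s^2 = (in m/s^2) 22.14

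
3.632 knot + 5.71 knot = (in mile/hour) 10.75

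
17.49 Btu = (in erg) 1.845e+11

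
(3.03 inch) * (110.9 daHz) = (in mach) 0.2507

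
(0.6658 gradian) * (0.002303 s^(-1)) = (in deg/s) 0.00138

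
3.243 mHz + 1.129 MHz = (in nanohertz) 1.129e+15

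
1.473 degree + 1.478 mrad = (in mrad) 27.19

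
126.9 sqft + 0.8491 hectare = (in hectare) 0.8503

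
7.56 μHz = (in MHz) 7.56e-12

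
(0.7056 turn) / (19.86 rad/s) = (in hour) 6.201e-05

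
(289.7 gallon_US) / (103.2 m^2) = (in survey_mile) 6.603e-06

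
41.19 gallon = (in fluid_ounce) 5272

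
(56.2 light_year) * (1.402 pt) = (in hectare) 2.63e+10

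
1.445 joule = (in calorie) 0.3454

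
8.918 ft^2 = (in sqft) 8.918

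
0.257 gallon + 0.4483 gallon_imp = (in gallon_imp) 0.6623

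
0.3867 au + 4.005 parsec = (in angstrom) 1.236e+27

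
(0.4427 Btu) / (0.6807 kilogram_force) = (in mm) 6.997e+04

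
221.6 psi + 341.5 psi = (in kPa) 3882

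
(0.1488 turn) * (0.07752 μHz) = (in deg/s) 4.153e-06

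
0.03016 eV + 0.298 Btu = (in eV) 1.962e+21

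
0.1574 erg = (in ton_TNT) 3.762e-18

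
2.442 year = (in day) 891.3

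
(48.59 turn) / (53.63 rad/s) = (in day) 6.589e-05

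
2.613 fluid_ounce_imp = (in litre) 0.07424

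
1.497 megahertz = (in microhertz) 1.497e+12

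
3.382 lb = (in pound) 3.382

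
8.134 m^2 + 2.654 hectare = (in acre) 6.56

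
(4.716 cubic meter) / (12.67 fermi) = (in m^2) 3.722e+14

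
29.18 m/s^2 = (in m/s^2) 29.18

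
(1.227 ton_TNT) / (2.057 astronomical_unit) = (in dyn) 1668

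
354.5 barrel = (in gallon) 1.489e+04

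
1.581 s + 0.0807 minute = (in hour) 0.001784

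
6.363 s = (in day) 7.365e-05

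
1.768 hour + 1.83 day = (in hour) 45.69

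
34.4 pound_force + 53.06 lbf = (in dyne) 3.89e+07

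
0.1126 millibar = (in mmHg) 0.08446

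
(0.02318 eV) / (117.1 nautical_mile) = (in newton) 1.712e-26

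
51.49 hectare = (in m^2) 5.149e+05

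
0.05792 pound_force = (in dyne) 2.576e+04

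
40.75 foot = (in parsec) 4.025e-16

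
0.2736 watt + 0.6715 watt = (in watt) 0.9451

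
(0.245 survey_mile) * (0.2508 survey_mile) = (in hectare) 15.91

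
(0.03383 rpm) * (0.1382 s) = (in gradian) 0.03117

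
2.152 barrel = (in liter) 342.1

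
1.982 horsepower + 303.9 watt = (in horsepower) 2.39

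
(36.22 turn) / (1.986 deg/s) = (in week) 0.01086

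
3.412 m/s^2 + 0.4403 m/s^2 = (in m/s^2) 3.852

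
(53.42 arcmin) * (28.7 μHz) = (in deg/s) 2.555e-05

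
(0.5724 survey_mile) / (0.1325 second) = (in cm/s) 6.952e+05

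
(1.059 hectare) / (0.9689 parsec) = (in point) 1.004e-09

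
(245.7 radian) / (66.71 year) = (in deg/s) 6.692e-06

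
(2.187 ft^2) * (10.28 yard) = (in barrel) 12.01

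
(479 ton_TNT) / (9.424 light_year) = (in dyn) 2.248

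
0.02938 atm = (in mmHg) 22.33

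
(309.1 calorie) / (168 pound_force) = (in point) 4906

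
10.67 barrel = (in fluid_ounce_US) 5.736e+04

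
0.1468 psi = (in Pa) 1012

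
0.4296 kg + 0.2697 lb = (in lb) 1.217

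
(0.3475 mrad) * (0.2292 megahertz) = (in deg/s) 4563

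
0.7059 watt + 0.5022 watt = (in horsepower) 0.00162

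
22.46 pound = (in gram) 1.019e+04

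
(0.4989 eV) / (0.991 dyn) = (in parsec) 2.614e-31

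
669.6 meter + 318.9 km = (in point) 9.059e+08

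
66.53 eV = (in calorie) 2.548e-18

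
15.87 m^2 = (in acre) 0.003922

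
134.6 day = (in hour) 3230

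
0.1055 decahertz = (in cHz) 105.5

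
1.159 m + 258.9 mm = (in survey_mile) 0.000881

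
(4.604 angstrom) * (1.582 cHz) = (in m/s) 7.284e-12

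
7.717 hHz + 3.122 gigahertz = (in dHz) 3.122e+10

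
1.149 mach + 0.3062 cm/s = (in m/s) 391.2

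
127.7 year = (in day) 4.661e+04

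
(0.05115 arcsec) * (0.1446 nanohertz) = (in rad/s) 3.586e-17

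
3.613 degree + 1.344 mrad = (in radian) 0.0644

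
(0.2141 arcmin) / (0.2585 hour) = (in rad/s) 6.692e-08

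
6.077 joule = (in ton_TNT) 1.452e-09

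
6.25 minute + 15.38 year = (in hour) 1.347e+05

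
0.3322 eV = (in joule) 5.322e-20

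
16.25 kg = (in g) 1.625e+04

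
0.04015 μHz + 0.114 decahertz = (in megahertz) 1.14e-06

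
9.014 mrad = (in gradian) 0.5738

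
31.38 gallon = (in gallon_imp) 26.13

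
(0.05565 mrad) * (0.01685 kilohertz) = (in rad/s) 0.0009377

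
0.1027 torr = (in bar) 0.0001369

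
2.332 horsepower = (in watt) 1739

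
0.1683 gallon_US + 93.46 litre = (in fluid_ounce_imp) 3312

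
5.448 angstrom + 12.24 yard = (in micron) 1.119e+07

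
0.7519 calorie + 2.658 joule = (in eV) 3.623e+19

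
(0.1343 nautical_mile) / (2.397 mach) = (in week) 5.039e-07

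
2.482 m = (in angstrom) 2.482e+10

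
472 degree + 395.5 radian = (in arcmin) 1.388e+06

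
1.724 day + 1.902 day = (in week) 0.518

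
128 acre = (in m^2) 5.18e+05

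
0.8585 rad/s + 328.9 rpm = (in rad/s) 35.3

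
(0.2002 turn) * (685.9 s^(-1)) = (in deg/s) 4.943e+04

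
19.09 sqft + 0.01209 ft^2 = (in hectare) 0.0001775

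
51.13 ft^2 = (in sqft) 51.13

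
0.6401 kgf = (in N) 6.277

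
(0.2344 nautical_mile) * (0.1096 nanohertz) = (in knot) 9.248e-08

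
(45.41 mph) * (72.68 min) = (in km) 88.52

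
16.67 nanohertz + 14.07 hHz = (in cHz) 1.407e+05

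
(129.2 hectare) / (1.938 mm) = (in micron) 6.667e+14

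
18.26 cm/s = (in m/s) 0.1826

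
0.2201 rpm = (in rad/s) 0.02305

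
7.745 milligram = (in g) 0.007745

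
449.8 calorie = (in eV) 1.175e+22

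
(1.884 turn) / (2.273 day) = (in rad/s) 6.028e-05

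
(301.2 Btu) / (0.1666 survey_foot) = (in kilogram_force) 6.381e+05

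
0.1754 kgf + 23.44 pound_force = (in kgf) 10.81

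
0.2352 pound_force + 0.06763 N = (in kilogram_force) 0.1136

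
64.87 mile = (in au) 6.979e-07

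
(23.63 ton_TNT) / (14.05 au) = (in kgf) 0.004797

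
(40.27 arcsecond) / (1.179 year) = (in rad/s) 5.251e-12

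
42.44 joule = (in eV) 2.649e+20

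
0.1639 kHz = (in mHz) 1.639e+05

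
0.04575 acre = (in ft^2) 1993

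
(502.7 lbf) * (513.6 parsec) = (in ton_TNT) 8.47e+12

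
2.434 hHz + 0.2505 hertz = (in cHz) 2.437e+04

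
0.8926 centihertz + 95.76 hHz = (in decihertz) 9.576e+04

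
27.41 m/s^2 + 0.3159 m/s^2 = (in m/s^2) 27.73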